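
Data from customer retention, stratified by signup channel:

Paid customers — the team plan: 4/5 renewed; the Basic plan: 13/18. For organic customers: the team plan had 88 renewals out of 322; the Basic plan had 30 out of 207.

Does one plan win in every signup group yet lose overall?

No

Paid: the team plan 4/5 = 80.0%, the Basic plan 13/18 = 72.2% → the team plan
Organic: the team plan 88/322 = 27.3%, the Basic plan 30/207 = 14.5% → the team plan
Overall: the team plan 92/327 = 28.1%, the Basic plan 43/225 = 19.1% → the team plan
The team plan wins overall and in every signup group — no reversal.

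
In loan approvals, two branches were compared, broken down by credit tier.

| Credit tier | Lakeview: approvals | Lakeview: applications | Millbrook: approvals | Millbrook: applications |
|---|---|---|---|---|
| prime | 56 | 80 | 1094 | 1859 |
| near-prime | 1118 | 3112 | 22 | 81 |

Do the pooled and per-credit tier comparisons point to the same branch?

Prime: Lakeview 56/80 = 70.0%, Millbrook 1094/1859 = 58.8% → Lakeview
Near-prime: Lakeview 1118/3112 = 35.9%, Millbrook 22/81 = 27.2% → Lakeview
Overall: Lakeview 1174/3192 = 36.8%, Millbrook 1116/1940 = 57.5% → Millbrook
Lakeview wins each credit group but Millbrook wins overall — the comparison reverses. Lakeview's applications skew toward near-prime, which has a lower base rate.

No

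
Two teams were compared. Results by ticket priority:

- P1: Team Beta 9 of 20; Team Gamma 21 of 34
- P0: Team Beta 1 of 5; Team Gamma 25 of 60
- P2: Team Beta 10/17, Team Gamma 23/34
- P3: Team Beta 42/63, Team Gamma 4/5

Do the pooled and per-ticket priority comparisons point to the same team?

P1: Team Beta 9/20 = 45.0%, Team Gamma 21/34 = 61.8% → Team Gamma
P0: Team Beta 1/5 = 20.0%, Team Gamma 25/60 = 41.7% → Team Gamma
P2: Team Beta 10/17 = 58.8%, Team Gamma 23/34 = 67.6% → Team Gamma
P3: Team Beta 42/63 = 66.7%, Team Gamma 4/5 = 80.0% → Team Gamma
Overall: Team Beta 62/105 = 59.0%, Team Gamma 73/133 = 54.9% → Team Beta
Team Gamma wins each ticket group but Team Beta wins overall — the comparison reverses. Team Gamma's tickets skew toward P0, which has a lower base rate.

No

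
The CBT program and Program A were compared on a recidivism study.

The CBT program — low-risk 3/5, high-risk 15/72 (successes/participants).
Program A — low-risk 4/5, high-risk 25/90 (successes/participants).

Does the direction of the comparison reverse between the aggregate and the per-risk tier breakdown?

No

Low-risk: the CBT program 3/5 = 60.0%, Program A 4/5 = 80.0% → Program A
High-risk: the CBT program 15/72 = 20.8%, Program A 25/90 = 27.8% → Program A
Overall: the CBT program 18/77 = 23.4%, Program A 29/95 = 30.5% → Program A
Program A wins overall and in every risk group — no reversal.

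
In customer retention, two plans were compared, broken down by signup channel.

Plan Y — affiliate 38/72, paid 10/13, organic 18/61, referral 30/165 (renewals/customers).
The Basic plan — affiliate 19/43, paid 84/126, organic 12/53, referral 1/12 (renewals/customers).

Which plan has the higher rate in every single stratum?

Affiliate: Plan Y 38/72 = 52.8%, the Basic plan 19/43 = 44.2% → Plan Y
Paid: Plan Y 10/13 = 76.9%, the Basic plan 84/126 = 66.7% → Plan Y
Organic: Plan Y 18/61 = 29.5%, the Basic plan 12/53 = 22.6% → Plan Y
Referral: Plan Y 30/165 = 18.2%, the Basic plan 1/12 = 8.3% → Plan Y
Plan Y has the higher rate in all 4 groups.

Plan Y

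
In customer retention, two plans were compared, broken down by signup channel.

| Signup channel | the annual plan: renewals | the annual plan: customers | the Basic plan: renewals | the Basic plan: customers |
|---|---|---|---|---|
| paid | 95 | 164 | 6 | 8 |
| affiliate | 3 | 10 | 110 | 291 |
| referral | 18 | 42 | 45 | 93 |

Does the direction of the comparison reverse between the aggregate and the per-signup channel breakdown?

Paid: the annual plan 95/164 = 57.9%, the Basic plan 6/8 = 75.0% → the Basic plan
Affiliate: the annual plan 3/10 = 30.0%, the Basic plan 110/291 = 37.8% → the Basic plan
Referral: the annual plan 18/42 = 42.9%, the Basic plan 45/93 = 48.4% → the Basic plan
Overall: the annual plan 116/216 = 53.7%, the Basic plan 161/392 = 41.1% → the annual plan
The Basic plan wins each signup group but the annual plan wins overall — the comparison reverses. The Basic plan's customers skew toward affiliate, which has a lower base rate.

Yes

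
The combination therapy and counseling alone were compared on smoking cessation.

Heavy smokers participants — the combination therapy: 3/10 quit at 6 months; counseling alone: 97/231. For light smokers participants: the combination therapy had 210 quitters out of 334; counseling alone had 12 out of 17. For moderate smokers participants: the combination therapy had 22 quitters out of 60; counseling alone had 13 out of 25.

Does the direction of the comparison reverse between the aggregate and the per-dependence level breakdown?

Heavy smokers: the combination therapy 3/10 = 30.0%, counseling alone 97/231 = 42.0% → counseling alone
Light smokers: the combination therapy 210/334 = 62.9%, counseling alone 12/17 = 70.6% → counseling alone
Moderate smokers: the combination therapy 22/60 = 36.7%, counseling alone 13/25 = 52.0% → counseling alone
Overall: the combination therapy 235/404 = 58.2%, counseling alone 122/273 = 44.7% → the combination therapy
Counseling alone wins each dependence group but the combination therapy wins overall — the comparison reverses. Counseling alone's participants skew toward heavy smokers, which has a lower base rate.

Yes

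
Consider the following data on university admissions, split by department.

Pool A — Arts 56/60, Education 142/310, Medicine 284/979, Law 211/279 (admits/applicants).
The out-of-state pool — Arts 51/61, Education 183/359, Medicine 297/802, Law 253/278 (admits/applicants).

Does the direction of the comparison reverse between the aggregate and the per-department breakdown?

No

Arts: Pool A 56/60 = 93.3%, the out-of-state pool 51/61 = 83.6% → Pool A
Education: Pool A 142/310 = 45.8%, the out-of-state pool 183/359 = 51.0% → the out-of-state pool
Medicine: Pool A 284/979 = 29.0%, the out-of-state pool 297/802 = 37.0% → the out-of-state pool
Law: Pool A 211/279 = 75.6%, the out-of-state pool 253/278 = 91.0% → the out-of-state pool
Overall: Pool A 693/1628 = 42.6%, the out-of-state pool 784/1500 = 52.3% → the out-of-state pool
Neither sweeps: Pool A wins 1 of 4 groups, the out-of-state pool wins 3. The out-of-state pool wins overall but not every group — no Simpson reversal.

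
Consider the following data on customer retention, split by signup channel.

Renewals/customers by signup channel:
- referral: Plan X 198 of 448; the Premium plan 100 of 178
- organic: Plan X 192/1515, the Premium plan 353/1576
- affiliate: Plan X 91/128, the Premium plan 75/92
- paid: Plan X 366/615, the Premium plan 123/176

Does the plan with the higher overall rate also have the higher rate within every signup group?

Referral: Plan X 198/448 = 44.2%, the Premium plan 100/178 = 56.2% → the Premium plan
Organic: Plan X 192/1515 = 12.7%, the Premium plan 353/1576 = 22.4% → the Premium plan
Affiliate: Plan X 91/128 = 71.1%, the Premium plan 75/92 = 81.5% → the Premium plan
Paid: Plan X 366/615 = 59.5%, the Premium plan 123/176 = 69.9% → the Premium plan
Overall: Plan X 847/2706 = 31.3%, the Premium plan 651/2022 = 32.2% → the Premium plan
The Premium plan wins overall and in every signup group — no reversal.

Yes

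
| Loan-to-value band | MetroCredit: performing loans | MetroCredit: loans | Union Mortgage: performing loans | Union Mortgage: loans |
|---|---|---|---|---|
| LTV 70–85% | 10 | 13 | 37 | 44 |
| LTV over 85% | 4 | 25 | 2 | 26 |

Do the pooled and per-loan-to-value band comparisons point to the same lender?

No

LTV 70–85%: MetroCredit 10/13 = 76.9%, Union Mortgage 37/44 = 84.1% → Union Mortgage
LTV over 85%: MetroCredit 4/25 = 16.0%, Union Mortgage 2/26 = 7.7% → MetroCredit
Overall: MetroCredit 14/38 = 36.8%, Union Mortgage 39/70 = 55.7% → Union Mortgage
Neither sweeps: MetroCredit wins 1 of 2 groups, Union Mortgage wins 1. Union Mortgage wins overall but not every group — no Simpson reversal.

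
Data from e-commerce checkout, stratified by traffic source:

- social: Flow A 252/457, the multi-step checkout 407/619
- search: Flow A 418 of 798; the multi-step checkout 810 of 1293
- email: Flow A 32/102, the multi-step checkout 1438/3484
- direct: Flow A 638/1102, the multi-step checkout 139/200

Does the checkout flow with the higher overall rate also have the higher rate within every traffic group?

Social: Flow A 252/457 = 55.1%, the multi-step checkout 407/619 = 65.8% → the multi-step checkout
Search: Flow A 418/798 = 52.4%, the multi-step checkout 810/1293 = 62.6% → the multi-step checkout
Email: Flow A 32/102 = 31.4%, the multi-step checkout 1438/3484 = 41.3% → the multi-step checkout
Direct: Flow A 638/1102 = 57.9%, the multi-step checkout 139/200 = 69.5% → the multi-step checkout
Overall: Flow A 1340/2459 = 54.5%, the multi-step checkout 2794/5596 = 49.9% → Flow A
The multi-step checkout wins each traffic group but Flow A wins overall — the comparison reverses. The multi-step checkout's sessions skew toward email, which has a lower base rate.

No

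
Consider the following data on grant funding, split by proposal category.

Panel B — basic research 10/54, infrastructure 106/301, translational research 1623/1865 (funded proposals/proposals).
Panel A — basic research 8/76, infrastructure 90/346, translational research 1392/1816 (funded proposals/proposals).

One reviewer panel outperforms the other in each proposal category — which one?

Panel B

Basic research: Panel B 10/54 = 18.5%, Panel A 8/76 = 10.5% → Panel B
Infrastructure: Panel B 106/301 = 35.2%, Panel A 90/346 = 26.0% → Panel B
Translational research: Panel B 1623/1865 = 87.0%, Panel A 1392/1816 = 76.7% → Panel B
Panel B has the higher rate in all 3 groups.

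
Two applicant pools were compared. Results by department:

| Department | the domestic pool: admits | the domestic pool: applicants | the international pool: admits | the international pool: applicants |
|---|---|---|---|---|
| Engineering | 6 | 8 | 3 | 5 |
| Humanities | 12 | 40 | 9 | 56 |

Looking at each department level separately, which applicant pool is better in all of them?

the domestic pool

Engineering: the domestic pool 6/8 = 75.0%, the international pool 3/5 = 60.0% → the domestic pool
Humanities: the domestic pool 12/40 = 30.0%, the international pool 9/56 = 16.1% → the domestic pool
The domestic pool has the higher rate in both groups.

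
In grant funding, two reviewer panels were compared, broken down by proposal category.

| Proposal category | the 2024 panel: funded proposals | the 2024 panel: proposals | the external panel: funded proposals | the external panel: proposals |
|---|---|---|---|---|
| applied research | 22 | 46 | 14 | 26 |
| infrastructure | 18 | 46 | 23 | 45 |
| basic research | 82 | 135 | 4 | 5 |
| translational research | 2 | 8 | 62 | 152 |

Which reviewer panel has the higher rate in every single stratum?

Applied research: the 2024 panel 22/46 = 47.8%, the external panel 14/26 = 53.8% → the external panel
Infrastructure: the 2024 panel 18/46 = 39.1%, the external panel 23/45 = 51.1% → the external panel
Basic research: the 2024 panel 82/135 = 60.7%, the external panel 4/5 = 80.0% → the external panel
Translational research: the 2024 panel 2/8 = 25.0%, the external panel 62/152 = 40.8% → the external panel
The external panel has the higher rate in all 4 groups.

the external panel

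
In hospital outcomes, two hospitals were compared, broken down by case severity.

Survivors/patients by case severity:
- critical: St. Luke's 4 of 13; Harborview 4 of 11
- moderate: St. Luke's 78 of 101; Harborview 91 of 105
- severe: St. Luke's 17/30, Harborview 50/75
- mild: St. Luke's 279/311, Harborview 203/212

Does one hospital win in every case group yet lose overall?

Critical: St. Luke's 4/13 = 30.8%, Harborview 4/11 = 36.4% → Harborview
Moderate: St. Luke's 78/101 = 77.2%, Harborview 91/105 = 86.7% → Harborview
Severe: St. Luke's 17/30 = 56.7%, Harborview 50/75 = 66.7% → Harborview
Mild: St. Luke's 279/311 = 89.7%, Harborview 203/212 = 95.8% → Harborview
Overall: St. Luke's 378/455 = 83.1%, Harborview 348/403 = 86.4% → Harborview
Harborview wins overall and in every case group — no reversal.

No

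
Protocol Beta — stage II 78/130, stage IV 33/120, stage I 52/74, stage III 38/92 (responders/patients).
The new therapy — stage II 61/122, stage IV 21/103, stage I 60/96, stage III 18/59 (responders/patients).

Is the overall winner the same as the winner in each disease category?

Stage II: Protocol Beta 78/130 = 60.0%, the new therapy 61/122 = 50.0% → Protocol Beta
Stage IV: Protocol Beta 33/120 = 27.5%, the new therapy 21/103 = 20.4% → Protocol Beta
Stage I: Protocol Beta 52/74 = 70.3%, the new therapy 60/96 = 62.5% → Protocol Beta
Stage III: Protocol Beta 38/92 = 41.3%, the new therapy 18/59 = 30.5% → Protocol Beta
Overall: Protocol Beta 201/416 = 48.3%, the new therapy 160/380 = 42.1% → Protocol Beta
Protocol Beta wins overall and in every disease group — no reversal.

Yes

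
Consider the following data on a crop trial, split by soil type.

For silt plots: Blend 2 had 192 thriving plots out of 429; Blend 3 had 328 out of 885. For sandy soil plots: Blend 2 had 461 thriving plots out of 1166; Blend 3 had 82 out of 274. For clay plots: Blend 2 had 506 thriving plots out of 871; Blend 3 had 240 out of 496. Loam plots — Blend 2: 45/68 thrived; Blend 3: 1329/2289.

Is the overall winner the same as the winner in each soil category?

Silt: Blend 2 192/429 = 44.8%, Blend 3 328/885 = 37.1% → Blend 2
Sandy soil: Blend 2 461/1166 = 39.5%, Blend 3 82/274 = 29.9% → Blend 2
Clay: Blend 2 506/871 = 58.1%, Blend 3 240/496 = 48.4% → Blend 2
Loam: Blend 2 45/68 = 66.2%, Blend 3 1329/2289 = 58.1% → Blend 2
Overall: Blend 2 1204/2534 = 47.5%, Blend 3 1979/3944 = 50.2% → Blend 3
Blend 2 wins each soil group but Blend 3 wins overall — the comparison reverses. Blend 2's plots skew toward sandy soil, which has a lower base rate.

No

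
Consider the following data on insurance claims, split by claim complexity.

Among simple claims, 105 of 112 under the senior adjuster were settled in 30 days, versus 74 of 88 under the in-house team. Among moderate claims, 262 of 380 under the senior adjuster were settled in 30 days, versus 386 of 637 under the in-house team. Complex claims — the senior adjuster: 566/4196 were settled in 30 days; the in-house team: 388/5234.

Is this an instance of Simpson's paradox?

Simple: the senior adjuster 105/112 = 93.8%, the in-house team 74/88 = 84.1% → the senior adjuster
Moderate: the senior adjuster 262/380 = 68.9%, the in-house team 386/637 = 60.6% → the senior adjuster
Complex: the senior adjuster 566/4196 = 13.5%, the in-house team 388/5234 = 7.4% → the senior adjuster
Overall: the senior adjuster 933/4688 = 19.9%, the in-house team 848/5959 = 14.2% → the senior adjuster
The senior adjuster wins overall and in every claim group — no reversal.

No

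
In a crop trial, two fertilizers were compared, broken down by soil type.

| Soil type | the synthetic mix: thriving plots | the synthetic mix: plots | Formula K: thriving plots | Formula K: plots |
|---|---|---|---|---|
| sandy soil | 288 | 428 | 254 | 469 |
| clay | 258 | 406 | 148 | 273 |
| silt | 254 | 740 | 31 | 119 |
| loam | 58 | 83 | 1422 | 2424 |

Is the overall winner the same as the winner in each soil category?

Sandy soil: the synthetic mix 288/428 = 67.3%, Formula K 254/469 = 54.2% → the synthetic mix
Clay: the synthetic mix 258/406 = 63.5%, Formula K 148/273 = 54.2% → the synthetic mix
Silt: the synthetic mix 254/740 = 34.3%, Formula K 31/119 = 26.1% → the synthetic mix
Loam: the synthetic mix 58/83 = 69.9%, Formula K 1422/2424 = 58.7% → the synthetic mix
Overall: the synthetic mix 858/1657 = 51.8%, Formula K 1855/3285 = 56.5% → Formula K
The synthetic mix wins each soil group but Formula K wins overall — the comparison reverses. The synthetic mix's plots skew toward silt, which has a lower base rate.

No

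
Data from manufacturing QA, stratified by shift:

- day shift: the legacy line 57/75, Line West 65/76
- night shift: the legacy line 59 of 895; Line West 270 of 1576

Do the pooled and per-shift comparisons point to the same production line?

Day shift: the legacy line 57/75 = 76.0%, Line West 65/76 = 85.5% → Line West
Night shift: the legacy line 59/895 = 6.6%, Line West 270/1576 = 17.1% → Line West
Overall: the legacy line 116/970 = 12.0%, Line West 335/1652 = 20.3% → Line West
Line West wins overall and in every shift group — no reversal.

Yes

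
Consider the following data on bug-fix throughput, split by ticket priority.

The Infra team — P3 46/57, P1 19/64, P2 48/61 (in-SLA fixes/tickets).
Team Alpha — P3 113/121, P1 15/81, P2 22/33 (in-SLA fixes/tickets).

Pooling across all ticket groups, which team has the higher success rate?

P3: the Infra team 46/57 = 80.7%, Team Alpha 113/121 = 93.4% → Team Alpha
P1: the Infra team 19/64 = 29.7%, Team Alpha 15/81 = 18.5% → the Infra team
P2: the Infra team 48/61 = 78.7%, Team Alpha 22/33 = 66.7% → the Infra team
Overall: the Infra team 113/182 = 62.1%, Team Alpha 150/235 = 63.8% → Team Alpha
(Neither sweeps every ticket group, but Team Alpha has the higher pooled rate.)

Team Alpha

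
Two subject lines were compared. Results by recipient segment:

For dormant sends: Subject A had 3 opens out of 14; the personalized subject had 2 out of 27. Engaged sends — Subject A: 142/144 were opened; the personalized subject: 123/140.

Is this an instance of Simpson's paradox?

Dormant: Subject A 3/14 = 21.4%, the personalized subject 2/27 = 7.4% → Subject A
Engaged: Subject A 142/144 = 98.6%, the personalized subject 123/140 = 87.9% → Subject A
Overall: Subject A 145/158 = 91.8%, the personalized subject 125/167 = 74.9% → Subject A
Subject A wins overall and in every recipient group — no reversal.

No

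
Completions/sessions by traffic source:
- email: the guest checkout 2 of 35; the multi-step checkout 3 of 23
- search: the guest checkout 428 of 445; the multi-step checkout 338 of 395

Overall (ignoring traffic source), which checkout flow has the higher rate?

Email: the guest checkout 2/35 = 5.7%, the multi-step checkout 3/23 = 13.0% → the multi-step checkout
Search: the guest checkout 428/445 = 96.2%, the multi-step checkout 338/395 = 85.6% → the guest checkout
Overall: the guest checkout 430/480 = 89.6%, the multi-step checkout 341/418 = 81.6% → the guest checkout
(Neither sweeps every traffic group, but the guest checkout has the higher pooled rate.)

the guest checkout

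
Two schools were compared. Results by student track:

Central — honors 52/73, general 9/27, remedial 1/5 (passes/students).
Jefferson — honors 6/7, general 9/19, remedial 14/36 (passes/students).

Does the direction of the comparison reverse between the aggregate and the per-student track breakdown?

Honors: Central 52/73 = 71.2%, Jefferson 6/7 = 85.7% → Jefferson
General: Central 9/27 = 33.3%, Jefferson 9/19 = 47.4% → Jefferson
Remedial: Central 1/5 = 20.0%, Jefferson 14/36 = 38.9% → Jefferson
Overall: Central 62/105 = 59.0%, Jefferson 29/62 = 46.8% → Central
Jefferson wins each student group but Central wins overall — the comparison reverses. Jefferson's students skew toward remedial, which has a lower base rate.

Yes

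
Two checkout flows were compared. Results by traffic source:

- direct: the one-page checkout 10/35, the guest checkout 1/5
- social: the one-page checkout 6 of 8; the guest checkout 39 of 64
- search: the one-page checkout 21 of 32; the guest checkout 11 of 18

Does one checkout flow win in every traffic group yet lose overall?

Yes

Direct: the one-page checkout 10/35 = 28.6%, the guest checkout 1/5 = 20.0% → the one-page checkout
Social: the one-page checkout 6/8 = 75.0%, the guest checkout 39/64 = 60.9% → the one-page checkout
Search: the one-page checkout 21/32 = 65.6%, the guest checkout 11/18 = 61.1% → the one-page checkout
Overall: the one-page checkout 37/75 = 49.3%, the guest checkout 51/87 = 58.6% → the guest checkout
The one-page checkout wins each traffic group but the guest checkout wins overall — the comparison reverses. The one-page checkout's sessions skew toward direct, which has a lower base rate.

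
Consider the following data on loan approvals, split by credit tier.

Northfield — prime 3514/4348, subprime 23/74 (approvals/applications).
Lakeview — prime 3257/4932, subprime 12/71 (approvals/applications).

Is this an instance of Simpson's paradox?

No

Prime: Northfield 3514/4348 = 80.8%, Lakeview 3257/4932 = 66.0% → Northfield
Subprime: Northfield 23/74 = 31.1%, Lakeview 12/71 = 16.9% → Northfield
Overall: Northfield 3537/4422 = 80.0%, Lakeview 3269/5003 = 65.3% → Northfield
Northfield wins overall and in every credit group — no reversal.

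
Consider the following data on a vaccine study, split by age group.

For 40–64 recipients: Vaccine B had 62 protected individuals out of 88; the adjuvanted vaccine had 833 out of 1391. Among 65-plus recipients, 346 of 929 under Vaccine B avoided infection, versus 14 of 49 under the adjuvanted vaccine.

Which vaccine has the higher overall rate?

40–64: Vaccine B 62/88 = 70.5%, the adjuvanted vaccine 833/1391 = 59.9% → Vaccine B
65-plus: Vaccine B 346/929 = 37.2%, the adjuvanted vaccine 14/49 = 28.6% → Vaccine B
Overall: Vaccine B 408/1017 = 40.1%, the adjuvanted vaccine 847/1440 = 58.8% → the adjuvanted vaccine
(Vaccine B wins every age group but the adjuvanted vaccine wins overall — Vaccine B's recipients skew toward the low-rate 65-plus group.)

the adjuvanted vaccine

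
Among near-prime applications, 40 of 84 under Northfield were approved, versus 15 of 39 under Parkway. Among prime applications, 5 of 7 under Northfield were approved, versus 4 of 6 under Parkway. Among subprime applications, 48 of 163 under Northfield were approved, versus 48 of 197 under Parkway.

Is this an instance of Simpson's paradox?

No

Near-prime: Northfield 40/84 = 47.6%, Parkway 15/39 = 38.5% → Northfield
Prime: Northfield 5/7 = 71.4%, Parkway 4/6 = 66.7% → Northfield
Subprime: Northfield 48/163 = 29.4%, Parkway 48/197 = 24.4% → Northfield
Overall: Northfield 93/254 = 36.6%, Parkway 67/242 = 27.7% → Northfield
Northfield wins overall and in every credit group — no reversal.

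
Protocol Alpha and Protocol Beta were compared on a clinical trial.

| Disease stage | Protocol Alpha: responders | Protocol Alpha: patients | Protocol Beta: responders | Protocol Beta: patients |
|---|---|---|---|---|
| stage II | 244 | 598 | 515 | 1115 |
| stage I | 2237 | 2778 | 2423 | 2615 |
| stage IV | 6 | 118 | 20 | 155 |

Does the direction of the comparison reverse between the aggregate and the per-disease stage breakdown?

Stage II: Protocol Alpha 244/598 = 40.8%, Protocol Beta 515/1115 = 46.2% → Protocol Beta
Stage I: Protocol Alpha 2237/2778 = 80.5%, Protocol Beta 2423/2615 = 92.7% → Protocol Beta
Stage IV: Protocol Alpha 6/118 = 5.1%, Protocol Beta 20/155 = 12.9% → Protocol Beta
Overall: Protocol Alpha 2487/3494 = 71.2%, Protocol Beta 2958/3885 = 76.1% → Protocol Beta
Protocol Beta wins overall and in every disease group — no reversal.

No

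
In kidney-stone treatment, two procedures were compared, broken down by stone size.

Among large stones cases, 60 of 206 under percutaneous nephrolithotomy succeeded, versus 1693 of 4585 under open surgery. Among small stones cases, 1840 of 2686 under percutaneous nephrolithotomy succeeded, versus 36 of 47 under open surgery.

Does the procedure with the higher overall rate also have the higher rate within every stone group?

Large stones: percutaneous nephrolithotomy 60/206 = 29.1%, open surgery 1693/4585 = 36.9% → open surgery
Small stones: percutaneous nephrolithotomy 1840/2686 = 68.5%, open surgery 36/47 = 76.6% → open surgery
Overall: percutaneous nephrolithotomy 1900/2892 = 65.7%, open surgery 1729/4632 = 37.3% → percutaneous nephrolithotomy
Open surgery wins each stone group but percutaneous nephrolithotomy wins overall — the comparison reverses. Open surgery's cases skew toward large stones, which has a lower base rate.

No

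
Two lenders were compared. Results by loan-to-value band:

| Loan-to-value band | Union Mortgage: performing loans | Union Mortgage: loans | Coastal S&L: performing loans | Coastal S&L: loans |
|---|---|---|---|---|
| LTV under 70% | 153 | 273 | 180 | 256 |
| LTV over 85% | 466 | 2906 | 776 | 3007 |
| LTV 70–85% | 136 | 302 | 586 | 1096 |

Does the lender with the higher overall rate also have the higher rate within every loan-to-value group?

Yes

LTV under 70%: Union Mortgage 153/273 = 56.0%, Coastal S&L 180/256 = 70.3% → Coastal S&L
LTV over 85%: Union Mortgage 466/2906 = 16.0%, Coastal S&L 776/3007 = 25.8% → Coastal S&L
LTV 70–85%: Union Mortgage 136/302 = 45.0%, Coastal S&L 586/1096 = 53.5% → Coastal S&L
Overall: Union Mortgage 755/3481 = 21.7%, Coastal S&L 1542/4359 = 35.4% → Coastal S&L
Coastal S&L wins overall and in every loan-to-value group — no reversal.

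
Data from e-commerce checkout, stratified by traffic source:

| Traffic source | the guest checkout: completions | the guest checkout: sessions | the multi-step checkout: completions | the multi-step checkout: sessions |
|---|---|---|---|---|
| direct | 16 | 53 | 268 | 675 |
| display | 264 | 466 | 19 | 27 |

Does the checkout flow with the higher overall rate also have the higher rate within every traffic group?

Direct: the guest checkout 16/53 = 30.2%, the multi-step checkout 268/675 = 39.7% → the multi-step checkout
Display: the guest checkout 264/466 = 56.7%, the multi-step checkout 19/27 = 70.4% → the multi-step checkout
Overall: the guest checkout 280/519 = 53.9%, the multi-step checkout 287/702 = 40.9% → the guest checkout
The multi-step checkout wins each traffic group but the guest checkout wins overall — the comparison reverses. The multi-step checkout's sessions skew toward direct, which has a lower base rate.

No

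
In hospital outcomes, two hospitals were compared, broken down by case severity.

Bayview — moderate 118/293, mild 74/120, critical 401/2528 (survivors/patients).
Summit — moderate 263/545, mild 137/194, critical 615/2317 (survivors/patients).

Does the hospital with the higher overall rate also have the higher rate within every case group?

Yes

Moderate: Bayview 118/293 = 40.3%, Summit 263/545 = 48.3% → Summit
Mild: Bayview 74/120 = 61.7%, Summit 137/194 = 70.6% → Summit
Critical: Bayview 401/2528 = 15.9%, Summit 615/2317 = 26.5% → Summit
Overall: Bayview 593/2941 = 20.2%, Summit 1015/3056 = 33.2% → Summit
Summit wins overall and in every case group — no reversal.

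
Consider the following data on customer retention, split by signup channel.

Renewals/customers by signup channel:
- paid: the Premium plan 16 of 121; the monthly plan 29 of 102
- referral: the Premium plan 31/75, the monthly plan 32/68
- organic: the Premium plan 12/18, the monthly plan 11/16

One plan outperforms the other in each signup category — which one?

Paid: the Premium plan 16/121 = 13.2%, the monthly plan 29/102 = 28.4% → the monthly plan
Referral: the Premium plan 31/75 = 41.3%, the monthly plan 32/68 = 47.1% → the monthly plan
Organic: the Premium plan 12/18 = 66.7%, the monthly plan 11/16 = 68.8% → the monthly plan
The monthly plan has the higher rate in all 3 groups.

the monthly plan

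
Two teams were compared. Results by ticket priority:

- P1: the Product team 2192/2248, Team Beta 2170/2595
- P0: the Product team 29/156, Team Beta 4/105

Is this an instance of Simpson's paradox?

P1: the Product team 2192/2248 = 97.5%, Team Beta 2170/2595 = 83.6% → the Product team
P0: the Product team 29/156 = 18.6%, Team Beta 4/105 = 3.8% → the Product team
Overall: the Product team 2221/2404 = 92.4%, Team Beta 2174/2700 = 80.5% → the Product team
The Product team wins overall and in every ticket group — no reversal.

No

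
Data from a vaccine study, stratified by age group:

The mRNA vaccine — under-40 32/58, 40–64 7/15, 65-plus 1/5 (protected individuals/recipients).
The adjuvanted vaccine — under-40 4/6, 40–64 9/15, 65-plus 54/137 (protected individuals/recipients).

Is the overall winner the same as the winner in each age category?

No

Under-40: the mRNA vaccine 32/58 = 55.2%, the adjuvanted vaccine 4/6 = 66.7% → the adjuvanted vaccine
40–64: the mRNA vaccine 7/15 = 46.7%, the adjuvanted vaccine 9/15 = 60.0% → the adjuvanted vaccine
65-plus: the mRNA vaccine 1/5 = 20.0%, the adjuvanted vaccine 54/137 = 39.4% → the adjuvanted vaccine
Overall: the mRNA vaccine 40/78 = 51.3%, the adjuvanted vaccine 67/158 = 42.4% → the mRNA vaccine
The adjuvanted vaccine wins each age group but the mRNA vaccine wins overall — the comparison reverses. The adjuvanted vaccine's recipients skew toward 65-plus, which has a lower base rate.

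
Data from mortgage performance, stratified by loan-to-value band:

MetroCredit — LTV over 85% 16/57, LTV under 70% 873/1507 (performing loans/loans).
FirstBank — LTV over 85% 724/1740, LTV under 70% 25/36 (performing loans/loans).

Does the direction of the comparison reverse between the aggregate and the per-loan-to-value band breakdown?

LTV over 85%: MetroCredit 16/57 = 28.1%, FirstBank 724/1740 = 41.6% → FirstBank
LTV under 70%: MetroCredit 873/1507 = 57.9%, FirstBank 25/36 = 69.4% → FirstBank
Overall: MetroCredit 889/1564 = 56.8%, FirstBank 749/1776 = 42.2% → MetroCredit
FirstBank wins each loan-to-value group but MetroCredit wins overall — the comparison reverses. FirstBank's loans skew toward LTV over 85%, which has a lower base rate.

Yes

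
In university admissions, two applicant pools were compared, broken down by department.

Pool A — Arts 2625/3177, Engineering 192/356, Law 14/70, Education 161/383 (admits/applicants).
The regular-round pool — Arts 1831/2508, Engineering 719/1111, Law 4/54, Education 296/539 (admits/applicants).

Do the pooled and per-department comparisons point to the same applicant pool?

No

Arts: Pool A 2625/3177 = 82.6%, the regular-round pool 1831/2508 = 73.0% → Pool A
Engineering: Pool A 192/356 = 53.9%, the regular-round pool 719/1111 = 64.7% → the regular-round pool
Law: Pool A 14/70 = 20.0%, the regular-round pool 4/54 = 7.4% → Pool A
Education: Pool A 161/383 = 42.0%, the regular-round pool 296/539 = 54.9% → the regular-round pool
Overall: Pool A 2992/3986 = 75.1%, the regular-round pool 2850/4212 = 67.7% → Pool A
Neither sweeps: Pool A wins 2 of 4 groups, the regular-round pool wins 2. Pool A wins overall but not every group — no Simpson reversal.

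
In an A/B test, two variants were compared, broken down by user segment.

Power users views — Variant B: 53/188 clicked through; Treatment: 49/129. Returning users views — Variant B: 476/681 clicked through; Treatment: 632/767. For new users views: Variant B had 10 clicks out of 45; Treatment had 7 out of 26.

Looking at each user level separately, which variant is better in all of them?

Treatment

Power users: Variant B 53/188 = 28.2%, Treatment 49/129 = 38.0% → Treatment
Returning users: Variant B 476/681 = 69.9%, Treatment 632/767 = 82.4% → Treatment
New users: Variant B 10/45 = 22.2%, Treatment 7/26 = 26.9% → Treatment
Treatment has the higher rate in all 3 groups.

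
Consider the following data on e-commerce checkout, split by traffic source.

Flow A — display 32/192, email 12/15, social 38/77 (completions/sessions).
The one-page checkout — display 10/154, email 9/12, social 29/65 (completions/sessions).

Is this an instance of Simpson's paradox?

Display: Flow A 32/192 = 16.7%, the one-page checkout 10/154 = 6.5% → Flow A
Email: Flow A 12/15 = 80.0%, the one-page checkout 9/12 = 75.0% → Flow A
Social: Flow A 38/77 = 49.4%, the one-page checkout 29/65 = 44.6% → Flow A
Overall: Flow A 82/284 = 28.9%, the one-page checkout 48/231 = 20.8% → Flow A
Flow A wins overall and in every traffic group — no reversal.

No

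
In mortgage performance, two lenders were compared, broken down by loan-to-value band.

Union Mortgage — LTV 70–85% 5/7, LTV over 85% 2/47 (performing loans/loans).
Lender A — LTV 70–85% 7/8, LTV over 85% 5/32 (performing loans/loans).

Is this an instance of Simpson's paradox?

LTV 70–85%: Union Mortgage 5/7 = 71.4%, Lender A 7/8 = 87.5% → Lender A
LTV over 85%: Union Mortgage 2/47 = 4.3%, Lender A 5/32 = 15.6% → Lender A
Overall: Union Mortgage 7/54 = 13.0%, Lender A 12/40 = 30.0% → Lender A
Lender A wins overall and in every loan-to-value group — no reversal.

No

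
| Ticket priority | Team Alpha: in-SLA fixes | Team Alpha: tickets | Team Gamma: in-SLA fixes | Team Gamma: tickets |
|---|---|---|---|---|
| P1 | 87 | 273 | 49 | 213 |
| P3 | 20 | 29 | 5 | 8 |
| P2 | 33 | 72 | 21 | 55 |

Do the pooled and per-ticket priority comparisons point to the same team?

P1: Team Alpha 87/273 = 31.9%, Team Gamma 49/213 = 23.0% → Team Alpha
P3: Team Alpha 20/29 = 69.0%, Team Gamma 5/8 = 62.5% → Team Alpha
P2: Team Alpha 33/72 = 45.8%, Team Gamma 21/55 = 38.2% → Team Alpha
Overall: Team Alpha 140/374 = 37.4%, Team Gamma 75/276 = 27.2% → Team Alpha
Team Alpha wins overall and in every ticket group — no reversal.

Yes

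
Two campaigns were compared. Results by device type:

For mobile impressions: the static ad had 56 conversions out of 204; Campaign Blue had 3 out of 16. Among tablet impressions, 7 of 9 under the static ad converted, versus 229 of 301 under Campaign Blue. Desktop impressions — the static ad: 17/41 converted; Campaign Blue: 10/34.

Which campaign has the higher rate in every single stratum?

Mobile: the static ad 56/204 = 27.5%, Campaign Blue 3/16 = 18.8% → the static ad
Tablet: the static ad 7/9 = 77.8%, Campaign Blue 229/301 = 76.1% → the static ad
Desktop: the static ad 17/41 = 41.5%, Campaign Blue 10/34 = 29.4% → the static ad
The static ad has the higher rate in all 3 groups.

the static ad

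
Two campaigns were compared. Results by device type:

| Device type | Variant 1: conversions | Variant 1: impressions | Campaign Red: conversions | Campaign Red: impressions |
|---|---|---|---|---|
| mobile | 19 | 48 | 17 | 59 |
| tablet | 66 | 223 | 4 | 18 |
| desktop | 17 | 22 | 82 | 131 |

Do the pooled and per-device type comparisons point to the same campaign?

Mobile: Variant 1 19/48 = 39.6%, Campaign Red 17/59 = 28.8% → Variant 1
Tablet: Variant 1 66/223 = 29.6%, Campaign Red 4/18 = 22.2% → Variant 1
Desktop: Variant 1 17/22 = 77.3%, Campaign Red 82/131 = 62.6% → Variant 1
Overall: Variant 1 102/293 = 34.8%, Campaign Red 103/208 = 49.5% → Campaign Red
Variant 1 wins each device group but Campaign Red wins overall — the comparison reverses. Variant 1's impressions skew toward tablet, which has a lower base rate.

No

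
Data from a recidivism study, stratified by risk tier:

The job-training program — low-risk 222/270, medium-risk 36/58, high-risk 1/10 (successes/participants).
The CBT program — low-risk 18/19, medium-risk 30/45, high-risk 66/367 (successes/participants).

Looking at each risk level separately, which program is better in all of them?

the CBT program

Low-risk: the job-training program 222/270 = 82.2%, the CBT program 18/19 = 94.7% → the CBT program
Medium-risk: the job-training program 36/58 = 62.1%, the CBT program 30/45 = 66.7% → the CBT program
High-risk: the job-training program 1/10 = 10.0%, the CBT program 66/367 = 18.0% → the CBT program
The CBT program has the higher rate in all 3 groups.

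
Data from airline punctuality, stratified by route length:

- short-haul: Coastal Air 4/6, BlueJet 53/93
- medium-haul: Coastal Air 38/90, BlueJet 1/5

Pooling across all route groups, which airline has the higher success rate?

Short-haul: Coastal Air 4/6 = 66.7%, BlueJet 53/93 = 57.0% → Coastal Air
Medium-haul: Coastal Air 38/90 = 42.2%, BlueJet 1/5 = 20.0% → Coastal Air
Overall: Coastal Air 42/96 = 43.8%, BlueJet 54/98 = 55.1% → BlueJet
(Coastal Air wins every route group but BlueJet wins overall — Coastal Air's flights skew toward the low-rate medium-haul group.)

BlueJet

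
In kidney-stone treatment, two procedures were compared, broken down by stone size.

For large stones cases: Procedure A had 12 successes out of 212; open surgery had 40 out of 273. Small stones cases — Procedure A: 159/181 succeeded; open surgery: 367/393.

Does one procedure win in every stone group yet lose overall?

No

Large stones: Procedure A 12/212 = 5.7%, open surgery 40/273 = 14.7% → open surgery
Small stones: Procedure A 159/181 = 87.8%, open surgery 367/393 = 93.4% → open surgery
Overall: Procedure A 171/393 = 43.5%, open surgery 407/666 = 61.1% → open surgery
Open surgery wins overall and in every stone group — no reversal.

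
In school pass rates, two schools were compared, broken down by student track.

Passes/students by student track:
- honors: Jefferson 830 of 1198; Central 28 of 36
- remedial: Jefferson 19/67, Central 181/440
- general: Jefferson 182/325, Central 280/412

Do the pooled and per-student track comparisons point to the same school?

Honors: Jefferson 830/1198 = 69.3%, Central 28/36 = 77.8% → Central
Remedial: Jefferson 19/67 = 28.4%, Central 181/440 = 41.1% → Central
General: Jefferson 182/325 = 56.0%, Central 280/412 = 68.0% → Central
Overall: Jefferson 1031/1590 = 64.8%, Central 489/888 = 55.1% → Jefferson
Central wins each student group but Jefferson wins overall — the comparison reverses. Central's students skew toward remedial, which has a lower base rate.

No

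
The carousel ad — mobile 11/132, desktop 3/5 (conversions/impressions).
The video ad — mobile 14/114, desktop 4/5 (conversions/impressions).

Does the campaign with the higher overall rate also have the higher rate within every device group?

Yes

Mobile: the carousel ad 11/132 = 8.3%, the video ad 14/114 = 12.3% → the video ad
Desktop: the carousel ad 3/5 = 60.0%, the video ad 4/5 = 80.0% → the video ad
Overall: the carousel ad 14/137 = 10.2%, the video ad 18/119 = 15.1% → the video ad
The video ad wins overall and in every device group — no reversal.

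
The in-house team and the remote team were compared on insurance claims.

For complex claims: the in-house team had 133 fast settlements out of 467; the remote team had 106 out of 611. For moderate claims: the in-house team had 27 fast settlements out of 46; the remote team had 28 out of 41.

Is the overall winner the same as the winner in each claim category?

No

Complex: the in-house team 133/467 = 28.5%, the remote team 106/611 = 17.3% → the in-house team
Moderate: the in-house team 27/46 = 58.7%, the remote team 28/41 = 68.3% → the remote team
Overall: the in-house team 160/513 = 31.2%, the remote team 134/652 = 20.6% → the in-house team
Neither sweeps: the in-house team wins 1 of 2 groups, the remote team wins 1. The in-house team wins overall but not every group — no Simpson reversal.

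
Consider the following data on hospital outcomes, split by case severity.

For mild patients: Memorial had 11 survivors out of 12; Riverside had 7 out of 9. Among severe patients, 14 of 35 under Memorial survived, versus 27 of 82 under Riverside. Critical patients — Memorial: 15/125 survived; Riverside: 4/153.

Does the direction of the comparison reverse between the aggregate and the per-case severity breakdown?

Mild: Memorial 11/12 = 91.7%, Riverside 7/9 = 77.8% → Memorial
Severe: Memorial 14/35 = 40.0%, Riverside 27/82 = 32.9% → Memorial
Critical: Memorial 15/125 = 12.0%, Riverside 4/153 = 2.6% → Memorial
Overall: Memorial 40/172 = 23.3%, Riverside 38/244 = 15.6% → Memorial
Memorial wins overall and in every case group — no reversal.

No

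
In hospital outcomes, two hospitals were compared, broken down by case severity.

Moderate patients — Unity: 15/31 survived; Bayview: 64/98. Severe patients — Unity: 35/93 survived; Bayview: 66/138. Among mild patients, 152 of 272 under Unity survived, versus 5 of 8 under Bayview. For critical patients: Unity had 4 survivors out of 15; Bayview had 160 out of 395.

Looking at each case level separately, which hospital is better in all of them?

Bayview

Moderate: Unity 15/31 = 48.4%, Bayview 64/98 = 65.3% → Bayview
Severe: Unity 35/93 = 37.6%, Bayview 66/138 = 47.8% → Bayview
Mild: Unity 152/272 = 55.9%, Bayview 5/8 = 62.5% → Bayview
Critical: Unity 4/15 = 26.7%, Bayview 160/395 = 40.5% → Bayview
Bayview has the higher rate in all 4 groups.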